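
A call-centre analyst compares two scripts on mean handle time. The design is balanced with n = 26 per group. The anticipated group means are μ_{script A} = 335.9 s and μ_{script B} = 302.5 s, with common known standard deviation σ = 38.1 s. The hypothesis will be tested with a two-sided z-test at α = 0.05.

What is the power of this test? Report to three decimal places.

Power ≈ 0.885

Standardized effect: d = |μ_{script A} − μ_{script B}| / σ = |335.9 − 302.5| / 38.1 = 0.8766
Noncentrality parameter: δ = d·√(n/2) = 0.8766 × √(26/2) = 3.1608
Two-sided α = 0.05 → critical value z_{0.025} = 1.960.
Power = Φ(δ − 1.960) + Φ(−δ − 1.960) = Φ(1.201) + Φ(-5.121) = 0.8851 + 0.0000 = 0.8851.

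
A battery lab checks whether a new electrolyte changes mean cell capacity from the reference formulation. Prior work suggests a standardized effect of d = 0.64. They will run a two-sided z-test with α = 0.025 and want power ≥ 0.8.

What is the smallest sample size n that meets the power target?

n = 24

For power 0.8 need Φ(δ − z_{0.0125}) = 0.8, so δ = z_{0.0125} + z_{0.20} = 2.241 + 0.842 = 3.083.
(Ignoring the negligible lower-tail rejection probability gives the usual closed-form inversion.)
δ = d·√n ⇒ n = (δ/d)² = (3.083 / 0.64)² = 23.21.
Rounding up, n = 24.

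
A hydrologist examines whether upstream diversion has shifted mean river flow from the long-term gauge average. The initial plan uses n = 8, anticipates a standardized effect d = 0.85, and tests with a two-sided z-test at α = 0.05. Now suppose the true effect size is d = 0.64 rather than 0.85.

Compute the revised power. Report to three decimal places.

Power ≈ 0.441

With d = 0.64: δ = d·√n = 0.64 × √8 = 1.8102. Critical value z_{0.025} = 1.960.
Revised power = Φ(δ − 1.960) + Φ(−δ − 1.960) = Φ(-0.150) + Φ(-3.770) = 0.4405 + 0.0001 = 0.4406.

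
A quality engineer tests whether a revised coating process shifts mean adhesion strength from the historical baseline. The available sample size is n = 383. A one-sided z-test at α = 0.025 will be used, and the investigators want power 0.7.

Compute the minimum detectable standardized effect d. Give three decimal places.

d ≈ 0.127

Need Φ(δ − 1.960) = 0.7, so δ = 1.960 + 0.524 = 2.484.
δ = d·√n ⇒ d = δ/√n = 2.484/√383 = 0.1269.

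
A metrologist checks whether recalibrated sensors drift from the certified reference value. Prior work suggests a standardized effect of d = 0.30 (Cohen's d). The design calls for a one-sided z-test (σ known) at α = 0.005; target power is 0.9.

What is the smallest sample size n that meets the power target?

n = 166

Set Φ(δ − 2.576) = 0.9; then δ − 2.576 = Φ⁻¹(0.9) = 1.282, giving δ = 3.857.
δ = d·√n ⇒ n = (δ/d)² = (3.857 / 0.30)² = 165.33.
Round up to the next whole unit.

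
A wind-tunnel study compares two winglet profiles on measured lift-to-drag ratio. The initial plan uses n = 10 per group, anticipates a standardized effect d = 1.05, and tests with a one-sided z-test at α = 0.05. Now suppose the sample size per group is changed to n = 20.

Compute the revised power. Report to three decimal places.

With n = 20 per group: δ = d·√(n/2) = 1.05 × √(20/2) = 3.3204. Critical value z_{0.05} = 1.645.
Revised power = Φ(δ − 1.645) = Φ(1.676) = 0.9531.

Power ≈ 0.953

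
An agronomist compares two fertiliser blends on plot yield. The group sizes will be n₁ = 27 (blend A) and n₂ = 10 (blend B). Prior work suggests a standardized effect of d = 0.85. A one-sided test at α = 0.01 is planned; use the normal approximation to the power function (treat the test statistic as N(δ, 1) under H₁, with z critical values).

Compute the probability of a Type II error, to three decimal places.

β ≈ 0.512

Noncentrality parameter: λ = d / √(1/n₁ + 1/n₂) = 0.85 / √(1/27 + 1/10) = 2.2961
Critical value for a one-sided test at α = 0.01: z_α = 2.326.
Power = P(Z > 2.326 − λ) = Φ(-0.030) = 0.4880.
Type II error: β = 1 − power = 1 − 0.4880 = 0.5120.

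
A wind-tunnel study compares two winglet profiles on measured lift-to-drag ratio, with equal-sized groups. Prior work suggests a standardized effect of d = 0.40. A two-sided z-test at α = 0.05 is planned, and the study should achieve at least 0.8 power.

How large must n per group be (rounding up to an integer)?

Set Φ(δ − 1.960) = 0.8; then δ − 1.960 = Φ⁻¹(0.8) = 0.842, giving δ = 2.802.
(Ignoring the negligible lower-tail rejection probability gives the usual closed-form inversion.)
δ = d·√(n/2) ⇒ n = 2(δ/d)² = 2 × (2.802 / 0.40)² = 98.11.
Round up to the next whole unit.

n = 99 per group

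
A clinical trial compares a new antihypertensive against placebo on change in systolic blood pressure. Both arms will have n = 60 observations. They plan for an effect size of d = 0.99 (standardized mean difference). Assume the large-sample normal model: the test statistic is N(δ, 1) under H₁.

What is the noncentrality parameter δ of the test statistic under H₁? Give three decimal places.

δ ≈ 5.422

δ = d·√(n/2) = 0.99 × √(60/2) = 5.4225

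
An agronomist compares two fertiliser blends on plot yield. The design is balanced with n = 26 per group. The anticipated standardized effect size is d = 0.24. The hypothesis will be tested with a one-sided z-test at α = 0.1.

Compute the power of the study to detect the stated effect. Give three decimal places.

Noncentrality parameter: δ = d·√(n/2) = 0.24 × √(26/2) = 0.8653
One-sided α = 0.1 → critical value z_{0.1} = 1.282.
Power = Φ(δ − 1.282) = Φ(-0.416) = 0.3386.

Power ≈ 0.339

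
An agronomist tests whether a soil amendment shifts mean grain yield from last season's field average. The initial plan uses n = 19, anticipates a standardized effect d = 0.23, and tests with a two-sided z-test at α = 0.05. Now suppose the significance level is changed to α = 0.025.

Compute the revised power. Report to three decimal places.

Power ≈ 0.108

δ = d·√n = 0.23 × √19 = 1.0025 (unchanged). New critical value: z_{0.0125} = 2.241.
Revised power = Φ(δ − 2.241) + Φ(−δ − 2.241) = Φ(-1.239) + Φ(-3.244) = 0.1077 + 0.0006 = 0.1083.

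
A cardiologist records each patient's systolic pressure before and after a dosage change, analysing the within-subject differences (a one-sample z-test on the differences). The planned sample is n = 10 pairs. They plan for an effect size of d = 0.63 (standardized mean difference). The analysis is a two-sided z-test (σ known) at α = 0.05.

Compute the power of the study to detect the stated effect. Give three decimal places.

Power ≈ 0.513

Noncentrality parameter: δ = d·√n = 0.63 × √10 = 1.9922
Critical value for a two-sided test at α = 0.05: z_{α/2} = 1.960.
Power = Φ(δ − 1.960) + Φ(−δ − 1.960) = Φ(0.032) + Φ(-3.952) = 0.5129 + 0.0000 = 0.5129.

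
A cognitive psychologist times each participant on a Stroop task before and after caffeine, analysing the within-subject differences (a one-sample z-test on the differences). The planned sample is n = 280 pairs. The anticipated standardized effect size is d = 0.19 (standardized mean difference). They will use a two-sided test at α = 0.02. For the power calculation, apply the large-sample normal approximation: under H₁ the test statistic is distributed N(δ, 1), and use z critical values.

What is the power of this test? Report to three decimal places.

Noncentrality parameter: δ = d·√n = 0.19 × √280 = 3.1793
Critical value for a two-sided test at α = 0.02: z_{α/2} = 2.326.
Power = Φ(δ − 2.326) + Φ(−δ − 2.326) = Φ(0.853) + Φ(-5.506) = 0.8032 + 0.0000 = 0.8032.

Power ≈ 0.803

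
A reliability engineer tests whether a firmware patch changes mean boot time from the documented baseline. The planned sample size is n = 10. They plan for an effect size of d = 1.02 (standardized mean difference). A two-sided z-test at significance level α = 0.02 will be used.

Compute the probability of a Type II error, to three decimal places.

β ≈ 0.184

Noncentrality parameter: δ = d·√n = 1.02 × √10 = 3.2255
Two-sided α = 0.02 → critical value z_{0.01} = 2.326.
Power = Φ(δ − 2.326) + Φ(−δ − 2.326) = Φ(0.899) + Φ(-5.552) = 0.8157 + 0.0000 = 0.8157.
Type II error: β = 1 − power = 1 − 0.8157 = 0.1843.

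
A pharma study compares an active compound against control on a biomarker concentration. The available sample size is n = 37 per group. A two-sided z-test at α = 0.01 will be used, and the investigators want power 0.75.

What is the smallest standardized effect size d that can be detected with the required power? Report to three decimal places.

d ≈ 0.756

Required noncentrality: δ = z_{0.005} + z_{0.25} = 2.576 + 0.674 = 3.250.
(The second rejection-region term Φ(−δ − z_{α/2}) is negligible and dropped.)
δ = d·√(n/2) ⇒ d = δ/√(n/2) = 3.250/√(37/2) = 0.7557.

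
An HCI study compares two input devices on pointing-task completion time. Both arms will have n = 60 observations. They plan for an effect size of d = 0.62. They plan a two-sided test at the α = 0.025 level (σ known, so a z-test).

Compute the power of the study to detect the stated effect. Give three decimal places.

Power ≈ 0.876

Noncentrality parameter: δ = d·√(n/2) = 0.62 × √(60/2) = 3.3959
Two-sided α = 0.025 → critical value z_{0.0125} = 2.241.
Power = Φ(δ − 2.241) + Φ(−δ − 2.241) = Φ(1.154) + Φ(-5.637) = 0.8758 + 0.0000 = 0.8758.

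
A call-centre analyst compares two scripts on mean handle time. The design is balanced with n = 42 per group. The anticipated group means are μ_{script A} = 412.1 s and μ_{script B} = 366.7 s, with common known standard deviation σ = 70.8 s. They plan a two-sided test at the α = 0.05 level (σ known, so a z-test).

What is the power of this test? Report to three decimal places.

Standardized effect: d = |μ_{script A} − μ_{script B}| / σ = |412.1 − 366.7| / 70.8 = 0.6412
Noncentrality parameter: δ = d·√(n/2) = 0.6412 × √(42/2) = 2.9385
Critical value for a two-sided test at α = 0.05: z_{α/2} = 1.960.
Power = Φ(δ − 1.960) + Φ(−δ − 1.960) = Φ(0.979) + Φ(-4.899) = 0.8361 + 0.0000 = 0.8361.

Power ≈ 0.836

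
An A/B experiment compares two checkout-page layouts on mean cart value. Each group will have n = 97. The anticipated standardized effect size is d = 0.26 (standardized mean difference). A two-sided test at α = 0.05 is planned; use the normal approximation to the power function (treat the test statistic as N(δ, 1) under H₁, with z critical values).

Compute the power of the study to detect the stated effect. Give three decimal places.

Noncentrality parameter: δ = d·√(n/2) = 0.26 × √(97/2) = 1.8107
Two-sided α = 0.05 → critical value z_{0.025} = 1.960.
Power = Φ(δ − 1.960) + Φ(−δ − 1.960) = Φ(-0.149) + Φ(-3.771) = 0.4407 + 0.0001 = 0.4408.

Power ≈ 0.441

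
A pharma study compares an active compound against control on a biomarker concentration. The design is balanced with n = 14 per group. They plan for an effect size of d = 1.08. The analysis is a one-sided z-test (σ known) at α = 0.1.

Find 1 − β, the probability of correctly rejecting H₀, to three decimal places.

Power ≈ 0.942

Noncentrality parameter: δ = d·√(n/2) = 1.08 × √(14/2) = 2.8574
One-sided α = 0.1 → critical value z_{0.1} = 1.282.
Power = P(Z > 1.282 − δ) = Φ(1.576) = 0.9425.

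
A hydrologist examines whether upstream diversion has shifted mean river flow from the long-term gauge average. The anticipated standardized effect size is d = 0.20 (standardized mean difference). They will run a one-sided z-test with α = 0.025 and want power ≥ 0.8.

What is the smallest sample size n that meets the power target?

n = 197

For power 0.8 need Φ(δ − z_{0.025}) = 0.8, so δ = z_{0.025} + z_{0.20} = 1.960 + 0.842 = 2.802.
δ = d·√n ⇒ n = (δ/d)² = (2.802 / 0.20)² = 196.22.
Round up to the next whole unit.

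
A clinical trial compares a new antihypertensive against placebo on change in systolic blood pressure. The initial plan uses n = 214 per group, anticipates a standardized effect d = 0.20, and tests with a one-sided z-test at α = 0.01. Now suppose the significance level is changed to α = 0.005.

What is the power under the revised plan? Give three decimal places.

Power ≈ 0.306

δ = d·√(n/2) = 0.20 × √(214/2) = 2.0688 (unchanged). New critical value: z_{0.005} = 2.576.
Revised power = P(Z > 2.576 − δ) = Φ(-0.507) = 0.3061.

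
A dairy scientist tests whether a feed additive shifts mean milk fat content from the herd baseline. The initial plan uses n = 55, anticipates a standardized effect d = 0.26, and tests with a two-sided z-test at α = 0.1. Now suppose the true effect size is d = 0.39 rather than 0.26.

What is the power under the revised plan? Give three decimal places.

Power ≈ 0.894

With d = 0.39: δ = d·√n = 0.39 × √55 = 2.8923. Critical value z_{0.05} = 1.645.
Revised power = Φ(δ − 1.645) + Φ(−δ − 1.645) = Φ(1.247) + Φ(-4.537) = 0.8939 + 0.0000 = 0.8939.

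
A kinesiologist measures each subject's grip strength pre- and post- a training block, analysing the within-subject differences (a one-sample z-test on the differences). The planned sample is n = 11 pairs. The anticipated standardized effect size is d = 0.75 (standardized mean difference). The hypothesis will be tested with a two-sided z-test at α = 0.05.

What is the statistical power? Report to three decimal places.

Noncentrality parameter: δ = d·√n = 0.75 × √11 = 2.4875
Two-sided α = 0.05 → critical value z_{0.025} = 1.960.
Power = Φ(δ − 1.960) + Φ(−δ − 1.960) = Φ(0.528) + Φ(-4.447) = 0.7011 + 0.0000 = 0.7011.

Power ≈ 0.701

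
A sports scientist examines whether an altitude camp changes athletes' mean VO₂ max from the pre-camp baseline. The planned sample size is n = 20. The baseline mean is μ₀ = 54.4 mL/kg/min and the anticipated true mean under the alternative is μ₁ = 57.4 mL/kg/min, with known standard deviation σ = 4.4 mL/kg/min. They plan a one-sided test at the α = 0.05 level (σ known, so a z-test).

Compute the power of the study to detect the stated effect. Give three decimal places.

Standardized effect: d = |μ₁ − μ₀| / σ = |57.4 − 54.4| / 4.4 = 0.6818
Noncentrality parameter: δ = d·√n = 0.6818 × √20 = 3.0492
Critical value for a one-sided test at α = 0.05: z_α = 1.645.
Power = Φ(δ − 1.645) = Φ(1.404) = 0.9199.

Power ≈ 0.920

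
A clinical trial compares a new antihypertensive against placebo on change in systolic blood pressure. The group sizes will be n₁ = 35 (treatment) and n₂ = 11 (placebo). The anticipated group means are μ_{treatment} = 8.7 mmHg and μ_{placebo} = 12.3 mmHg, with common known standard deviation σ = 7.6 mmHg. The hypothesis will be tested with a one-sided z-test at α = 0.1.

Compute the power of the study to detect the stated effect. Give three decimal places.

Standardized effect: d = |μ_{treatment} − μ_{placebo}| / σ = |8.7 − 12.3| / 7.6 = 0.4737
Noncentrality parameter: δ = d / √(1/n₁ + 1/n₂) = 0.4737 / √(1/35 + 1/11) = 1.3704
One-sided α = 0.1 → critical value z_{0.1} = 1.282.
Power = P(Z > 1.282 − δ) = Φ(0.089) = 0.5354.

Power ≈ 0.535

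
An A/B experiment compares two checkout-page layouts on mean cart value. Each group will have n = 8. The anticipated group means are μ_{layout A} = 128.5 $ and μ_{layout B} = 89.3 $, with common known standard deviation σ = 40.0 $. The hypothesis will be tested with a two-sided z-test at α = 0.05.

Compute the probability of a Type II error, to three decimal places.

Standardized effect: d = |μ_{layout A} − μ_{layout B}| / σ = |128.5 − 89.3| / 40.0 = 0.9800
Noncentrality parameter: δ = d·√(n/2) = 0.9800 × √(8/2) = 1.9600
Critical value for a two-sided test at α = 0.05: z_{α/2} = 1.960.
Power = Φ(δ − 1.960) + Φ(−δ − 1.960) = Φ(0.000) + Φ(-3.920) = 0.5000 + 0.0000 = 0.5001.
Type II error: β = 1 − power = 1 − 0.5001 = 0.4999.

β ≈ 0.500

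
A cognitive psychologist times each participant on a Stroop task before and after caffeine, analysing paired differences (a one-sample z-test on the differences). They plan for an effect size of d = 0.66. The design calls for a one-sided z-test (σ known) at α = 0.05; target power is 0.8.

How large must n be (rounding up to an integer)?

For power 0.8 need Φ(δ − z_{0.05}) = 0.8, so δ = z_{0.05} + z_{0.20} = 1.645 + 0.842 = 2.486.
δ = d·√n ⇒ n = (δ/d)² = (2.486 / 0.66)² = 14.19.
Round up to the next whole unit.

n = 15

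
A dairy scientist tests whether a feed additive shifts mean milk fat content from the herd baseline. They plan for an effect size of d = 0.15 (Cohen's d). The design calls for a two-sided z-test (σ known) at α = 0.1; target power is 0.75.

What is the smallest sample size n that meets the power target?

Set Φ(δ − 1.645) = 0.75; then δ − 1.645 = Φ⁻¹(0.75) = 0.674, giving δ = 2.319.
(For δ > 0 the lower-tail rejection region contributes negligibly to power, so the one-term inversion is standard.)
δ = d·√n ⇒ n = (δ/d)² = (2.319 / 0.15)² = 239.08.
Round up to the next whole unit.

n = 240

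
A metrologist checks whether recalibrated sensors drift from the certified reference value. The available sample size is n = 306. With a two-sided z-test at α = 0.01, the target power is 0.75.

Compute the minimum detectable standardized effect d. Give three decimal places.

d ≈ 0.186

Need Φ(δ − 2.576) = 0.75, so δ = 2.576 + 0.674 = 3.250.
(The second rejection-region term Φ(−δ − z_{α/2}) is negligible and dropped.)
δ = d·√n ⇒ d = δ/√n = 3.250/√306 = 0.1858.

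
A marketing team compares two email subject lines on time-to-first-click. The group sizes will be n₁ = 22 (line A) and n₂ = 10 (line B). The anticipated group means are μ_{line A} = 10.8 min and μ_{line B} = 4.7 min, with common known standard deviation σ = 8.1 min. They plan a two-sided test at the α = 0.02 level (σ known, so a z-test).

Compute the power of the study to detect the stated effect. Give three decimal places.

Power ≈ 0.363

Standardized effect: d = |μ_{line A} − μ_{line B}| / σ = |10.8 − 4.7| / 8.1 = 0.7531
Noncentrality parameter: λ = d / √(1/n₁ + 1/n₂) = 0.7531 / √(1/22 + 1/10) = 1.9746
Critical value for a two-sided test at α = 0.02: z_{α/2} = 2.326.
Power = Φ(λ − 2.326) + Φ(−λ − 2.326) = Φ(-0.352) + Φ(-4.301) = 0.3625 + 0.0000 = 0.3625.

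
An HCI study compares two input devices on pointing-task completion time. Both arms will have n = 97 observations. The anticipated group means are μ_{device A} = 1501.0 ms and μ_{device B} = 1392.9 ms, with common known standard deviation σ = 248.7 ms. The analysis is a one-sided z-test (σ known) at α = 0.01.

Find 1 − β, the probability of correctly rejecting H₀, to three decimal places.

Standardized effect: d = |μ_{device A} − μ_{device B}| / σ = |1501.0 − 1392.9| / 248.7 = 0.4347
Noncentrality parameter: δ = d·√(n/2) = 0.4347 × √(97/2) = 3.0271
One-sided α = 0.01 → critical value z_{0.01} = 2.326.
Power = Φ(δ − 2.326) = Φ(0.701) = 0.7583.

Power ≈ 0.758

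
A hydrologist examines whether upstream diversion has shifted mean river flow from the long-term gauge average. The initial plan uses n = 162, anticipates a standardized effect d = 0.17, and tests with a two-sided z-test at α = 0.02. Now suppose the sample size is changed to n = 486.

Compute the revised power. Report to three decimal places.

With n = 486: δ = d·√n = 0.17 × √486 = 3.7477. Critical value z_{0.01} = 2.326.
Revised power = Φ(δ − 2.326) + Φ(−δ − 2.326) = Φ(1.421) + Φ(-6.074) = 0.9224 + 0.0000 = 0.9224.

Power ≈ 0.922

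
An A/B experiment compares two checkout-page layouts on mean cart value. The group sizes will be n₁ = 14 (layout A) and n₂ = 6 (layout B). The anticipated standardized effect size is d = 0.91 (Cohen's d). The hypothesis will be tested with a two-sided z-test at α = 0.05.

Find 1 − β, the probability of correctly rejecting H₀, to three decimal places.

Power ≈ 0.462

Noncentrality parameter: δ = d / √(1/n₁ + 1/n₂) = 0.91 / √(1/14 + 1/6) = 1.8649
Critical value for a two-sided test at α = 0.05: z_{α/2} = 1.960.
Power = Φ(δ − 1.960) + Φ(−δ − 1.960) = Φ(-0.095) + Φ(-3.825) = 0.4621 + 0.0001 = 0.4622.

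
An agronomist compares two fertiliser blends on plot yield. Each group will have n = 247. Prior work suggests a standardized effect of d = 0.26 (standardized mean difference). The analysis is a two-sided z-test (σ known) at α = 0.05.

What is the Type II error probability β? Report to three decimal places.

Noncentrality parameter: δ = d·√(n/2) = 0.26 × √(247/2) = 2.8894
Critical value for a two-sided test at α = 0.05: z_{α/2} = 1.960.
Power = Φ(δ − 1.960) + Φ(−δ − 1.960) = Φ(0.929) + Φ(-4.849) = 0.8237 + 0.0000 = 0.8237.
Type II error: β = 1 − power = 1 − 0.8237 = 0.1763.

β ≈ 0.176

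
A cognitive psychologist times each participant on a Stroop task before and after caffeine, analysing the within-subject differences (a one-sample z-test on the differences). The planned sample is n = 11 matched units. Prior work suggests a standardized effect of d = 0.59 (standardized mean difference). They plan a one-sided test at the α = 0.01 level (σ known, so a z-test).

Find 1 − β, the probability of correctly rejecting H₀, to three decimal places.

Power ≈ 0.356

Noncentrality parameter: δ = d·√n = 0.59 × √11 = 1.9568
Critical value for a one-sided test at α = 0.01: z_α = 2.326.
Power = Φ(δ − 2.326) = Φ(-0.370) = 0.3559.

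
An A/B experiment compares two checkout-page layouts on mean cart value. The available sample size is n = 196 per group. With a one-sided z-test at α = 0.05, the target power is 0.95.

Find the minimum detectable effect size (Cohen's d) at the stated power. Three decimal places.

Need Φ(δ − 1.645) = 0.95, so δ = 1.645 + 1.645 = 3.290.
δ = d·√(n/2) ⇒ d = δ/√(n/2) = 3.290/√(196/2) = 0.3323.

d ≈ 0.332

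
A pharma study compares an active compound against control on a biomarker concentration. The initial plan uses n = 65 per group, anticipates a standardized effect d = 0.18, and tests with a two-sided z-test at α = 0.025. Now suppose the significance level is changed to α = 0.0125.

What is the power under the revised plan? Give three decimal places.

δ = d·√(n/2) = 0.18 × √(65/2) = 1.0262 (unchanged). New critical value: z_{0.0063} = 2.498.
Revised power = Φ(δ − 2.498) + Φ(−δ − 2.498) = Φ(-1.472) + Φ(-3.524) = 0.0706 + 0.0002 = 0.0708.

Power ≈ 0.071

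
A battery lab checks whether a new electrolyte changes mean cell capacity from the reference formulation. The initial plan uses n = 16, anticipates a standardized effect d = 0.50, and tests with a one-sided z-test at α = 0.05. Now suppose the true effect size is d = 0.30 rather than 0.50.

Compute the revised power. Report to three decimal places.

With d = 0.30: δ = d·√n = 0.30 × √16 = 1.2000. Critical value z_{0.05} = 1.645.
Revised power = Φ(δ − 1.645) = Φ(-0.445) = 0.3282.

Power ≈ 0.328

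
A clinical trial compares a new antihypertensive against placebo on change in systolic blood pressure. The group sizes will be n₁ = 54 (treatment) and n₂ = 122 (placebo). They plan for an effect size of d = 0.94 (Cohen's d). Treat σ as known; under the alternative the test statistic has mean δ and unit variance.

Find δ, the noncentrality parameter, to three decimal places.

δ = d / √(1/n₁ + 1/n₂) = 0.94 / √(1/54 + 1/122) = 5.7511

δ ≈ 5.751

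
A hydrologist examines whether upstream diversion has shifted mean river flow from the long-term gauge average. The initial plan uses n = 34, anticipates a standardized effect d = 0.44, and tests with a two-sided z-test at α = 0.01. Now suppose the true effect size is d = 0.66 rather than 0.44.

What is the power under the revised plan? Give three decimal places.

Power ≈ 0.898

With d = 0.66: δ = d·√n = 0.66 × √34 = 3.8484. Critical value z_{0.005} = 2.576.
Revised power = Φ(δ − 2.576) + Φ(−δ − 2.576) = Φ(1.273) + Φ(-6.424) = 0.8984 + 0.0000 = 0.8984.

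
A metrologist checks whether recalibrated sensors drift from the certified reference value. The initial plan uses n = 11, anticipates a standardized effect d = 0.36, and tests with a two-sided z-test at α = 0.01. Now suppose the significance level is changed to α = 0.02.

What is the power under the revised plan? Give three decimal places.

δ = d·√n = 0.36 × √11 = 1.1940 (unchanged). New critical value: z_{0.01} = 2.326.
Revised power = Φ(δ − 2.326) + Φ(−δ − 2.326) = Φ(-1.132) + Φ(-3.520) = 0.1287 + 0.0002 = 0.1290.

Power ≈ 0.129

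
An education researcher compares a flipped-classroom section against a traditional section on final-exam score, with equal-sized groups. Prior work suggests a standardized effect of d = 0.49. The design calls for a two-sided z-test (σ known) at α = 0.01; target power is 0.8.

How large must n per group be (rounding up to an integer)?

For power 0.8 need Φ(δ − z_{0.005}) = 0.8, so δ = z_{0.005} + z_{0.20} = 2.576 + 0.842 = 3.417.
(Ignoring the negligible lower-tail rejection probability gives the usual closed-form inversion.)
δ = d·√(n/2) ⇒ n = 2(δ/d)² = 2 × (3.417 / 0.49)² = 97.28.
Rounding up, n = 98 per group.

n = 98 per group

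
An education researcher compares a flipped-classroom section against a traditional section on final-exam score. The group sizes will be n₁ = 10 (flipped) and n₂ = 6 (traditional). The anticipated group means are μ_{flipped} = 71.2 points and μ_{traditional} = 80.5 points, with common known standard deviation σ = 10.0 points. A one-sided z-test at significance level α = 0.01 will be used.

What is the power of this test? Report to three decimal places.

Standardized effect: d = |μ_{flipped} − μ_{traditional}| / σ = |71.2 − 80.5| / 10.0 = 0.9300
Noncentrality parameter: δ = d / √(1/n₁ + 1/n₂) = 0.9300 / √(1/10 + 1/6) = 1.8009
Critical value for a one-sided test at α = 0.01: z_α = 2.326.
Power = P(Z > 2.326 − δ) = Φ(-0.525) = 0.2996.

Power ≈ 0.300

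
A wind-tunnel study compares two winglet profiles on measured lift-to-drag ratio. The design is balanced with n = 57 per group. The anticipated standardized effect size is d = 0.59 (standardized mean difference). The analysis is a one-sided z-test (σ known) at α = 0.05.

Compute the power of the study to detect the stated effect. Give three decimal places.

Power ≈ 0.934

Noncentrality parameter: δ = d·√(n/2) = 0.59 × √(57/2) = 3.1497
Critical value for a one-sided test at α = 0.05: z_α = 1.645.
Power = Φ(δ − 1.645) = Φ(1.505) = 0.9338.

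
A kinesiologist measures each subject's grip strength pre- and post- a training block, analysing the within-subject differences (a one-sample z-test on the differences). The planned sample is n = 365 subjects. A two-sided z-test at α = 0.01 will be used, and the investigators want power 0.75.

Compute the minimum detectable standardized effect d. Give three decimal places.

d ≈ 0.170

Required noncentrality: δ = z_{0.005} + z_{0.25} = 2.576 + 0.674 = 3.250.
(The second rejection-region term Φ(−δ − z_{α/2}) is negligible and dropped.)
δ = d·√n ⇒ d = δ/√n = 3.250/√365 = 0.1701.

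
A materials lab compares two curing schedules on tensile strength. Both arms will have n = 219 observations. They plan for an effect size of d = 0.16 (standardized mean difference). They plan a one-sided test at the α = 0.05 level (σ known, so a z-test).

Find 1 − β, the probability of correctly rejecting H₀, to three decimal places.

Noncentrality parameter: δ = d·√(n/2) = 0.16 × √(219/2) = 1.6743
One-sided α = 0.05 → critical value z_{0.05} = 1.645.
Power = Φ(δ − 1.645) = Φ(0.029) = 0.5117.

Power ≈ 0.512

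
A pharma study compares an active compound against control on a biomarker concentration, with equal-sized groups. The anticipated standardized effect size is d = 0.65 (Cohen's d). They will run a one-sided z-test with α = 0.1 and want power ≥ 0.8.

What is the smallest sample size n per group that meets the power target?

n = 22 per group

For power 0.8 need Φ(δ − z_{0.1}) = 0.8, so δ = z_{0.1} + z_{0.20} = 1.282 + 0.842 = 2.123.
δ = d·√(n/2) ⇒ n = 2(δ/d)² = 2 × (2.123 / 0.65)² = 21.34.
Rounding up, n = 22 per group.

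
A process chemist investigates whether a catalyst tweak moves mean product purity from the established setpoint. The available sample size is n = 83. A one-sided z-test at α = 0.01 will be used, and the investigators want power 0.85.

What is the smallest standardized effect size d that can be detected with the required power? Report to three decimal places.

d ≈ 0.369

Required noncentrality: δ = z_{0.01} + z_{0.15} = 2.326 + 1.036 = 3.363.
δ = d·√n ⇒ d = δ/√n = 3.363/√83 = 0.3691.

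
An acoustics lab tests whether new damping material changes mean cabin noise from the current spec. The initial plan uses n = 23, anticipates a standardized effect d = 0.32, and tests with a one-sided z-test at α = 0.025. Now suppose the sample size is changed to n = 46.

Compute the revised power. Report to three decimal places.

Power ≈ 0.583

With n = 46: δ = d·√n = 0.32 × √46 = 2.1703. Critical value z_{0.025} = 1.960.
Revised power = Φ(δ − 1.960) = Φ(0.210) = 0.5833.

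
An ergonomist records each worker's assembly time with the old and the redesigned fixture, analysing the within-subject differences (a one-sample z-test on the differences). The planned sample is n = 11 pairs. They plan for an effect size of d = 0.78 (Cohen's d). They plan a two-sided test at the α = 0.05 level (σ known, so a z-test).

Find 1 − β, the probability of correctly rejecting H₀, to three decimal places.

Power ≈ 0.735

Noncentrality parameter: δ = d·√n = 0.78 × √11 = 2.5870
Critical value for a two-sided test at α = 0.05: z_{α/2} = 1.960.
Power = Φ(δ − 1.960) + Φ(−δ − 1.960) = Φ(0.627) + Φ(-4.547) = 0.7347 + 0.0000 = 0.7347.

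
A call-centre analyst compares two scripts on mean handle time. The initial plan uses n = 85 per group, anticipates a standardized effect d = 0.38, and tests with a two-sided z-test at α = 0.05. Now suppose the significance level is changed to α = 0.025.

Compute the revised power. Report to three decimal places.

δ = d·√(n/2) = 0.38 × √(85/2) = 2.4773 (unchanged). New critical value: z_{0.0125} = 2.241.
Revised power = Φ(δ − 2.241) + Φ(−δ − 2.241) = Φ(0.236) + Φ(-4.719) = 0.5932 + 0.0000 = 0.5932.

Power ≈ 0.593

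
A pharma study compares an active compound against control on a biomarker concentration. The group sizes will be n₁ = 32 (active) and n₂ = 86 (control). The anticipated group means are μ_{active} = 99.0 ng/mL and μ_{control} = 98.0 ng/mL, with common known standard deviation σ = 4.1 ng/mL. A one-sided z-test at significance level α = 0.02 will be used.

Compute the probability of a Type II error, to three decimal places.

Standardized effect: d = |μ_{active} − μ_{control}| / σ = |99.0 − 98.0| / 4.1 = 0.2439
Noncentrality parameter: δ = d / √(1/n₁ + 1/n₂) = 0.2439 / √(1/32 + 1/86) = 1.1779
One-sided α = 0.02 → critical value z_{0.02} = 2.054.
Power = P(Z > 2.054 − δ) = Φ(-0.876) = 0.1905.
Type II error: β = 1 − power = 1 − 0.1905 = 0.8095.

β ≈ 0.809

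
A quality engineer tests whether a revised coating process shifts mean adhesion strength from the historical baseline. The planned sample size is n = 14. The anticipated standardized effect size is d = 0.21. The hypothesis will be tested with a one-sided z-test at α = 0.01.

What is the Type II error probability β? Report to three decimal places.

β ≈ 0.938

Noncentrality parameter: δ = d·√n = 0.21 × √14 = 0.7857
Critical value for a one-sided test at α = 0.01: z_α = 2.326.
Power = Φ(δ − 2.326) = Φ(-1.541) = 0.0617.
Type II error: β = 1 − power = 1 − 0.0617 = 0.9383.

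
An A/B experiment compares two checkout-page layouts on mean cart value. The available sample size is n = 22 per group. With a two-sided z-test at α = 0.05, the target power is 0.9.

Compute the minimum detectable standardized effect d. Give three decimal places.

d ≈ 0.977

Need Φ(δ − 1.960) = 0.9, so δ = 1.960 + 1.282 = 3.242.
(Lower-tail contribution to power is negligible for δ > 0.)
δ = d·√(n/2) ⇒ d = δ/√(n/2) = 3.242/√(22/2) = 0.9774.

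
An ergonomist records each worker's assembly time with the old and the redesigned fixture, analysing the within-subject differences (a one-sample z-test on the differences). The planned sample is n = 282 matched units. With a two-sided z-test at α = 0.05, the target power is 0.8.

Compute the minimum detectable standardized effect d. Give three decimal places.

Required noncentrality: δ = z_{0.025} + z_{0.20} = 1.960 + 0.842 = 2.802.
(The second rejection-region term Φ(−δ − z_{α/2}) is negligible and dropped.)
δ = d·√n ⇒ d = δ/√n = 2.802/√282 = 0.1668.

d ≈ 0.167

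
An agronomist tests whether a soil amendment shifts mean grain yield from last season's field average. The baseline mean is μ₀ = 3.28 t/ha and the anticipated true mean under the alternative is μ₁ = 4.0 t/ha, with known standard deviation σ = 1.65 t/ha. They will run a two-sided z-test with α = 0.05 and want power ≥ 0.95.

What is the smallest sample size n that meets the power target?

Standardized effect: d = |μ₁ − μ₀| / σ = |4.0 − 3.28| / 1.65 = 0.4364
Set Φ(δ − 1.960) = 0.95; then δ − 1.960 = Φ⁻¹(0.95) = 1.645, giving δ = 3.605.
(Ignoring the negligible lower-tail rejection probability gives the usual closed-form inversion.)
δ = d·√n ⇒ n = (δ/d)² = (3.605 / 0.4364)² = 68.24.
Round up to the next whole unit.

n = 69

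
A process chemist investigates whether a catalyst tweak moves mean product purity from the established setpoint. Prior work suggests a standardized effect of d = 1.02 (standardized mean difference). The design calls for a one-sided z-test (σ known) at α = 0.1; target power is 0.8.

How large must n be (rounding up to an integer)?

n = 5

For power 0.8 need Φ(δ − z_{0.1}) = 0.8, so δ = z_{0.1} + z_{0.20} = 1.282 + 0.842 = 2.123.
δ = d·√n ⇒ n = (δ/d)² = (2.123 / 1.02)² = 4.33.
Rounding up, n = 5.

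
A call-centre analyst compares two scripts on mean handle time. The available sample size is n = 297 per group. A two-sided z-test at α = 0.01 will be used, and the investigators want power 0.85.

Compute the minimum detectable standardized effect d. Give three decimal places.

d ≈ 0.296

Need Φ(δ − 2.576) = 0.85, so δ = 2.576 + 1.036 = 3.612.
(The second rejection-region term Φ(−δ − z_{α/2}) is negligible and dropped.)
δ = d·√(n/2) ⇒ d = δ/√(n/2) = 3.612/√(297/2) = 0.2964.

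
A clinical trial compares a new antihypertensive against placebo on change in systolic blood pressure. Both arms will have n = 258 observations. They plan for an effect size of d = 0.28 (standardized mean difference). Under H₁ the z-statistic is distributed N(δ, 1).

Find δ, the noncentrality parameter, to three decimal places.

δ ≈ 3.180

The noncentrality parameter scales effect size by the design's sample-size factor: δ = d·√(n/2) = 0.28 × √(258/2) = 3.1802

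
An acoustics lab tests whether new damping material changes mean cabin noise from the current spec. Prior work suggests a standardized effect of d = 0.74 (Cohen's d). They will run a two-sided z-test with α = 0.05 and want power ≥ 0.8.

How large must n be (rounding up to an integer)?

Set Φ(δ − 1.960) = 0.8; then δ − 1.960 = Φ⁻¹(0.8) = 0.842, giving δ = 2.802.
(The Φ(−δ − z_{α/2}) term is vanishingly small for δ > 0 and is dropped in the standard sample-size formula.)
δ = d·√n ⇒ n = (δ/d)² = (2.802 / 0.74)² = 14.33.
Rounding up, n = 15.

n = 15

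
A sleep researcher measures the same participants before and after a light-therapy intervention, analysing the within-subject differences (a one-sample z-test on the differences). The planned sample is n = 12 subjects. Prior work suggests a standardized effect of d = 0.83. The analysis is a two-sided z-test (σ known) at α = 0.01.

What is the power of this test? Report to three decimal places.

Noncentrality parameter: δ = d·√n = 0.83 × √12 = 2.8752
Two-sided α = 0.01 → critical value z_{0.005} = 2.576.
Power = Φ(δ − 2.576) + Φ(−δ − 2.576) = Φ(0.299) + Φ(-5.451) = 0.6177 + 0.0000 = 0.6177.

Power ≈ 0.618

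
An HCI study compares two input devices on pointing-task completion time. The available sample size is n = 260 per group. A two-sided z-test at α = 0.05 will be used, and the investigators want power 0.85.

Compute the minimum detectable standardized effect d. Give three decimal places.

d ≈ 0.263

Need Φ(δ − 1.960) = 0.85, so δ = 1.960 + 1.036 = 2.996.
(Lower-tail contribution to power is negligible for δ > 0.)
δ = d·√(n/2) ⇒ d = δ/√(n/2) = 2.996/√(260/2) = 0.2628.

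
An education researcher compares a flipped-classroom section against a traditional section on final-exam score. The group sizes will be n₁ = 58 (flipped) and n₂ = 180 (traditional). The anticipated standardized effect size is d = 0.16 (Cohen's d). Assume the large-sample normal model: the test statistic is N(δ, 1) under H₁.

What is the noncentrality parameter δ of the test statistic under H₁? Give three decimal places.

δ ≈ 1.060

The noncentrality parameter scales effect size by the design's sample-size factor: δ = d / √(1/n₁ + 1/n₂) = 0.16 / √(1/58 + 1/180) = 1.0597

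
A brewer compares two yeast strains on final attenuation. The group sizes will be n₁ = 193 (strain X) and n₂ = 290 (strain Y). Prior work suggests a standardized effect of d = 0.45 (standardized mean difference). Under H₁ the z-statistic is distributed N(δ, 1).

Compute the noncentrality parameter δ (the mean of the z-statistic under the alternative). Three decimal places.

δ ≈ 4.844

δ = d / √(1/n₁ + 1/n₂) = 0.45 / √(1/193 + 1/290) = 4.8441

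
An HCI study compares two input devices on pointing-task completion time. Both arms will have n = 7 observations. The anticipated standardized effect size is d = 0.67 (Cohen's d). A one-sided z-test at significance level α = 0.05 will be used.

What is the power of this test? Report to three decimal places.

Noncentrality parameter: δ = d·√(n/2) = 0.67 × √(7/2) = 1.2535
One-sided α = 0.05 → critical value z_{0.05} = 1.645.
Power = Φ(δ − 1.645) = Φ(-0.391) = 0.3478.

Power ≈ 0.348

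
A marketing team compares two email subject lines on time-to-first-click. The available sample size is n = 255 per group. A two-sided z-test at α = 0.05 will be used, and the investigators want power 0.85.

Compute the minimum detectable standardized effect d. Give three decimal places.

Need Φ(δ − 1.960) = 0.85, so δ = 1.960 + 1.036 = 2.996.
(The second rejection-region term Φ(−δ − z_{α/2}) is negligible and dropped.)
δ = d·√(n/2) ⇒ d = δ/√(n/2) = 2.996/√(255/2) = 0.2654.

d ≈ 0.265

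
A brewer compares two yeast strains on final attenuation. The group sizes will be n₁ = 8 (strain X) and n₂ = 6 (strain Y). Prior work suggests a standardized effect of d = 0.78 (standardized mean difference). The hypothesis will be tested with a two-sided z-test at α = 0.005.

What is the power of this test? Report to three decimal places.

Power ≈ 0.086

Noncentrality parameter: δ = d / √(1/n₁ + 1/n₂) = 0.78 / √(1/8 + 1/6) = 1.4443
Critical value for a two-sided test at α = 0.005: z_{α/2} = 2.807.
Power = Φ(δ − 2.807) + Φ(−δ − 2.807) = Φ(-1.363) + Φ(-4.251) = 0.0865 + 0.0000 = 0.0865.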